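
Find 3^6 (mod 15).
6 = 4 + 2 (binary 110). Repeated squaring mod 15: 3^1 ≡ 3; 3^2 ≡ 3² = 9 ≡ 9; 3^4 ≡ 9² = 81 ≡ 6. Multiply: 3^6 = 3^4 × 3^2 ≡ 6 × 9 (mod 15): 6 × 9 = 54 ≡ 9. So 3^6 ≡ 9 (mod 15).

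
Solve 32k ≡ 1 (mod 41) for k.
9

Using Extended Euclidean Algorithm:
gcd(32, 41) = 1
Bezout coefficients: 32 × 9 + 41 × -7 = 1
So 32 × 9 ≡ 1 (mod 41)
The inverse is 9 mod 41 = 9
Verification: 32 × 9 = 288 = 7 × 41 + 1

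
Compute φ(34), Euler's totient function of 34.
16

Prime factorization: 34 = 2 × 17
Using the formula φ(n) = n × Π(1 - 1/p) for each prime factor p:
φ(34) = 34 × (1 - 1/2) × (1 - 1/17)
φ(34) = 16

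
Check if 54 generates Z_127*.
p - 1 = 126 has prime divisors 2, 3, 7. Check 54^(126/q) mod 127 for each: 54^(126/2) = 54^63 ≡ 126, 54^(126/3) = 54^42 ≡ 1, 54^(126/7) = 54^18 ≡ 8 (mod 127). Since 54^42 ≡ 1 (mod 127), the order of 54 divides 42 (in fact the order is 42) ≠ 126, so it is not a primitive root.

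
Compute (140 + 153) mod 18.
5

(140 + 153) = 293
293 mod 18 = 5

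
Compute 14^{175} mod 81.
32

Using successive squaring:
Binary expansion of 175: 10101111
Powers of 14 mod 81 (each is the square of the previous):
  14^1 ≡ 14 (mod 81)
  14^2 ≡ 14² = 196 ≡ 34 (mod 81)
  14^4 ≡ 34² = 1156 ≡ 22 (mod 81)
  14^8 ≡ 22² = 484 ≡ 79 (mod 81)
  14^16 ≡ 79² = 6241 ≡ 4 (mod 81)
  14^32 ≡ 4² = 16 ≡ 16 (mod 81)
  14^64 ≡ 16² = 256 ≡ 13 (mod 81)
  14^128 ≡ 13² = 169 ≡ 7 (mod 81)
175 = 128 + 32 + 8 + 4 + 2 + 1, so 14^175 = 14^128 × 14^32 × 14^8 × 14^4 × 14^2 × 14^1 ≡ 7 × 16 × 79 × 22 × 34 × 14 (mod 81)
Multiplying step by step:
  7 × 16 = 112 ≡ 31 (mod 81)
  31 × 79 = 2449 ≡ 19 (mod 81)
  19 × 22 = 418 ≡ 13 (mod 81)
  13 × 34 = 442 ≡ 37 (mod 81)
  37 × 14 = 518 ≡ 32 (mod 81)
Result: 14^175 ≡ 32 (mod 81)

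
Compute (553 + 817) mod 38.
2

(553 + 817) = 1370
1370 mod 38 = 2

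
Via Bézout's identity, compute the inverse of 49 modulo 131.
Extended GCD: 49(-8) + 131(3) = 1. So 49^(-1) ≡ 123 ≡ 123 (mod 131). Verify: 49 × 123 = 6027 ≡ 1 (mod 131)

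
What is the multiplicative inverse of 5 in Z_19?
5^(-1) ≡ 4 (mod 19). Verification: 5 × 4 = 20 ≡ 1 (mod 19)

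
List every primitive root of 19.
Primitive roots mod 19: {2, 3, 10, 13, 14, 15}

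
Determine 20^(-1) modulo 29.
20^(-1) ≡ 16 (mod 29). Verification: 20 × 16 = 320 ≡ 1 (mod 29)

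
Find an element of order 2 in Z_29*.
28 has order 2 mod 29 since 28^{2} ≡ 1 (mod 29) and no smaller power works.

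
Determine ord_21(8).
Powers of 8 mod 21: 8^1≡8, 8^2≡1. Order = 2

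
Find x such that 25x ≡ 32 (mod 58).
50

Since gcd(25, 58) = 1 divides 32, a solution exists.
Multiply both sides by the inverse of 25 mod 58:
  25^(-1) mod 58 = 7
  x ≡ 7 × 32 ≡ 224 ≡ 50 (mod 58)
Verification: 25 × 50 = 1250 = 21 × 58 + 32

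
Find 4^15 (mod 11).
Using Fermat: 4^{10} ≡ 1 (mod 11). 15 ≡ 5 (mod 10). So 4^{15} ≡ 4^{5} ≡ 1 (mod 11)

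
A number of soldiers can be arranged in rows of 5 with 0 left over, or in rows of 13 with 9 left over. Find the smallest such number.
M = 5 × 13 = 65. M₁ = 13, y₁ ≡ 2 (mod 5). M₂ = 5, y₂ ≡ 8 (mod 13). n = 0×13×2 + 9×5×8 ≡ 35 (mod 65). The smallest positive such number is 35.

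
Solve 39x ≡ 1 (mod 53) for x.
39^(-1) ≡ 34 (mod 53). Verification: 39 × 34 = 1326 ≡ 1 (mod 53)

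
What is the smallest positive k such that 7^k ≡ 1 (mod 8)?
Powers of 7 mod 8: 7^1≡7, 7^2≡1. Order = 2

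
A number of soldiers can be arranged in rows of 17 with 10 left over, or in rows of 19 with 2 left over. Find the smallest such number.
M = 17 × 19 = 323. M₁ = 19, y₁ ≡ 9 (mod 17). M₂ = 17, y₂ ≡ 9 (mod 19). y = 10×19×9 + 2×17×9 ≡ 78 (mod 323). The smallest positive such number is 78.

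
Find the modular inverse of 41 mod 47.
41^(-1) ≡ 39 (mod 47). Verification: 41 × 39 = 1599 ≡ 1 (mod 47)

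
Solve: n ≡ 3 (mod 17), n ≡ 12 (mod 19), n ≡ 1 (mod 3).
M = 17 × 19 × 3 = 969. M₁ = 57, y₁ ≡ 3 (mod 17). M₂ = 51, y₂ ≡ 3 (mod 19). M₃ = 323, y₃ ≡ 2 (mod 3). n = 3×57×3 + 12×51×3 + 1×323×2 ≡ 88 (mod 969)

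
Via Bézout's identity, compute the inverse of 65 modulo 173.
Extended GCD: 65(8) + 173(-3) = 1. So 65^(-1) ≡ 8 ≡ 8 (mod 173). Verify: 65 × 8 = 520 ≡ 1 (mod 173)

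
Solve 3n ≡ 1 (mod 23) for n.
3^(-1) ≡ 8 (mod 23). Verification: 3 × 8 = 24 ≡ 1 (mod 23)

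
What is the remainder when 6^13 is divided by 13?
Using Fermat: 6^{12} ≡ 1 (mod 13). 13 ≡ 1 (mod 12). So 6^{13} ≡ 6^{1} ≡ 6 (mod 13)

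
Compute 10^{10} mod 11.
1

Using successive squaring:
Binary expansion of 10: 1010
Powers of 10 mod 11 (each is the square of the previous):
  10^1 ≡ 10 (mod 11)
  10^2 ≡ 10² = 100 ≡ 1 (mod 11)
  10^4 ≡ 1² = 1 ≡ 1 (mod 11)
  10^8 ≡ 1² = 1 ≡ 1 (mod 11)
10 = 8 + 2, so 10^10 = 10^8 × 10^2 ≡ 1 × 1 (mod 11)
Multiplying step by step:
  1 × 1 = 1 ≡ 1 (mod 11)
Result: 10^10 ≡ 1 (mod 11)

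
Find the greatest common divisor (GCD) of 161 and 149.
1

Using the Euclidean algorithm:
161 = 1 × 149 + 12
149 = 12 × 12 + 5
12 = 2 × 5 + 2
5 = 2 × 2 + 1
2 = 2 × 1 + 0

GCD(161, 149) = 1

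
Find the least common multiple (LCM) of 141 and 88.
12408

First find GCD(141, 88) using the Euclidean algorithm:
141 = 1 × 88 + 53
88 = 1 × 53 + 35
53 = 1 × 35 + 18
35 = 1 × 18 + 17
18 = 1 × 17 + 1
17 = 17 × 1 + 0
GCD(141, 88) = 1

LCM formula: LCM(a, b) = (a × b) / GCD(a, b)
LCM(141, 88) = (141 × 88) / 1
LCM(141, 88) = 12408 / 1
LCM(141, 88) = 12408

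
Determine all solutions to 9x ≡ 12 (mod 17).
7

Since gcd(9, 17) = 1 divides 12, a solution exists.
Multiply both sides by the inverse of 9 mod 17:
  9^(-1) mod 17 = 2
  x ≡ 2 × 12 ≡ 24 ≡ 7 (mod 17)
Verification: 9 × 7 = 63 = 3 × 17 + 12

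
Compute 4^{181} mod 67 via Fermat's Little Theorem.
33

By Fermat's Little Theorem, a^(p-1) ≡ 1 (mod p) for prime p and gcd(a, p) = 1
Here p = 67, so 4^66 ≡ 1 (mod 67)
We can reduce the exponent: 181 mod 66 = 49
So 4^181 ≡ 4^49 (mod 67)
Computing: 4^49 mod 67 = 33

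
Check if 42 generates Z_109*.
p - 1 = 108 has prime divisors 2, 3. Check 42^(108/q) mod 109 for each: 42^(108/2) = 42^54 ≡ 108, 42^(108/3) = 42^36 ≡ 45 (mod 109). None of these is 1, so 42 has order 108 = φ(109), so it is a primitive root mod 109.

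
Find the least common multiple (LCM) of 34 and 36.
612

First find GCD(34, 36) using the Euclidean algorithm:
34 = 0 × 36 + 34
36 = 1 × 34 + 2
34 = 17 × 2 + 0
GCD(34, 36) = 2

LCM formula: LCM(a, b) = (a × b) / GCD(a, b)
LCM(34, 36) = (34 × 36) / 2
LCM(34, 36) = 1224 / 2
LCM(34, 36) = 612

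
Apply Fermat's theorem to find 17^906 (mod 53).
By Fermat: 17^{52} ≡ 1 (mod 53). 906 ≡ 22 (mod 52). So 17^{906} ≡ 17^{22} ≡ 15 (mod 53)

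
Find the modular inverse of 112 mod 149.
112^(-1) ≡ 4 (mod 149). Verification: 112 × 4 = 448 ≡ 1 (mod 149)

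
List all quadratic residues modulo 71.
QRs mod 71: {1, 2, 3, 4, 5, 6, 8, 9, 10, 12, 15, 16, 18, 19, 20, 24, 25, 27, 29, 30, 32, 36, 37, 38, 40, 43, 45, 48, 49, 50, 54, 57, 58, 60, 64}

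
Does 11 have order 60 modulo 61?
p - 1 = 60 has prime divisors 2, 3, 5. Check 11^(60/q) mod 61 for each: 11^(60/2) = 11^30 ≡ 60, 11^(60/3) = 11^20 ≡ 1, 11^(60/5) = 11^12 ≡ 1 (mod 61). Since 11^20 ≡ 1 (mod 61), the order of 11 divides 20 (in fact the order is 4) ≠ 60, so it is not a primitive root.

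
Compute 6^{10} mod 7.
1

Using successive squaring:
Binary expansion of 10: 1010
Powers of 6 mod 7 (each is the square of the previous):
  6^1 ≡ 6 (mod 7)
  6^2 ≡ 6² = 36 ≡ 1 (mod 7)
  6^4 ≡ 1² = 1 ≡ 1 (mod 7)
  6^8 ≡ 1² = 1 ≡ 1 (mod 7)
10 = 8 + 2, so 6^10 = 6^8 × 6^2 ≡ 1 × 1 (mod 7)
Multiplying step by step:
  1 × 1 = 1 ≡ 1 (mod 7)
Result: 6^10 ≡ 1 (mod 7)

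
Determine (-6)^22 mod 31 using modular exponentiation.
Using repeated squaring. (-6) ≡ 25 (mod 31). 22 = 16 + 4 + 2 (binary 10110). Repeated squaring mod 31: 25^1 ≡ 25; 25^2 ≡ 25² = 625 ≡ 5; 25^4 ≡ 5² = 25 ≡ 25; 25^8 ≡ 25² = 625 ≡ 5; 25^16 ≡ 5² = 25 ≡ 25. Multiply: (-6)^22 ≡ 25^16 × 25^4 × 25^2 ≡ 25 × 25 × 5 (mod 31): 25 × 25 = 625 ≡ 5; 5 × 5 = 25 ≡ 25. So (-6)^22 ≡ 25 (mod 31).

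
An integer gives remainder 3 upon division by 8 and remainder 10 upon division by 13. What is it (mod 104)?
M = 8 × 13 = 104. M₁ = 13, y₁ ≡ 5 (mod 8). M₂ = 8, y₂ ≡ 5 (mod 13). z = 3×13×5 + 10×8×5 ≡ 75 (mod 104). The smallest positive such number is 75.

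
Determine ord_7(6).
Powers of 6 mod 7: 6^1≡6, 6^2≡1. Order = 2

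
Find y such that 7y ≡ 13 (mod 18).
7

Since gcd(7, 18) = 1 divides 13, a solution exists.
Multiply both sides by the inverse of 7 mod 18:
  7^(-1) mod 18 = 13
  x ≡ 13 × 13 ≡ 169 ≡ 7 (mod 18)
Verification: 7 × 7 = 49 = 2 × 18 + 13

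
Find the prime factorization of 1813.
7^2 × 37

Divide by primes starting from smallest:
1813 ÷ 7 = 259
259 ÷ 7 = 37
37 ÷ 37 = 1

1813 = 7^2 × 37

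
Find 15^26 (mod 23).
Using Fermat: 15^{22} ≡ 1 (mod 23). 26 ≡ 4 (mod 22). So 15^{26} ≡ 15^{4} ≡ 2 (mod 23)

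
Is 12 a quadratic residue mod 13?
By Euler's criterion: 12^{6} ≡ 1 (mod 13). Since this equals 1, 12 is a QR.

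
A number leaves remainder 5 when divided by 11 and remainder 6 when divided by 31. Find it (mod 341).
M = 11 × 31 = 341. M₁ = 31, y₁ ≡ 5 (mod 11). M₂ = 11, y₂ ≡ 17 (mod 31). k = 5×31×5 + 6×11×17 ≡ 192 (mod 341)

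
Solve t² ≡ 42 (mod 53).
The square roots of 42 mod 53 are 28 and 25. Verify: 28² = 784 ≡ 42 (mod 53)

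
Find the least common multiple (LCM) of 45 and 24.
360

First find GCD(45, 24) using the Euclidean algorithm:
45 = 1 × 24 + 21
24 = 1 × 21 + 3
21 = 7 × 3 + 0
GCD(45, 24) = 3

LCM formula: LCM(a, b) = (a × b) / GCD(a, b)
LCM(45, 24) = (45 × 24) / 3
LCM(45, 24) = 1080 / 3
LCM(45, 24) = 360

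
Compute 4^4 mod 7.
4 = 4 (binary 100). Repeated squaring mod 7: 4^1 ≡ 4; 4^2 ≡ 4² = 16 ≡ 2; 4^4 ≡ 2² = 4 ≡ 4. So 4^4 ≡ 4 (mod 7).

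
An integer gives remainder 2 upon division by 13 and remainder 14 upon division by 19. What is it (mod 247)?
M = 13 × 19 = 247. M₁ = 19, y₁ ≡ 11 (mod 13). M₂ = 13, y₂ ≡ 3 (mod 19). z = 2×19×11 + 14×13×3 ≡ 223 (mod 247). The smallest positive such number is 223.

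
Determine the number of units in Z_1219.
1144

Prime factorization: 1219 = 23 × 53
Using the formula φ(n) = n × Π(1 - 1/p) for each prime factor p:
φ(1219) = 1219 × (1 - 1/23) × (1 - 1/53)
φ(1219) = 1144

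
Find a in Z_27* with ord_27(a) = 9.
4 has order 9 mod 27 since 4^{9} ≡ 1 (mod 27) and no smaller power works.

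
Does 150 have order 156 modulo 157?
p - 1 = 156 has prime divisors 2, 3, 13. Check 150^(156/q) mod 157 for each: 150^(156/2) = 150^78 ≡ 156, 150^(156/3) = 150^52 ≡ 1, 150^(156/13) = 150^12 ≡ 153 (mod 157). Since 150^52 ≡ 1 (mod 157), the order of 150 divides 52 (in fact the order is 52) ≠ 156, so it is not a primitive root.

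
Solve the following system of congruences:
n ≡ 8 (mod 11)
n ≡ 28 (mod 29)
173

Using the Chinese Remainder Theorem:
M = product of moduli = 319
For equation 1: M_1 = 29, 29 ≡ 7 (mod 11), inverse of 29 mod 11 is 8 (check: 7 × 8 = 56 ≡ 1 (mod 11))
For equation 2: M_2 = 11, 11 ≡ 11 (mod 29), inverse of 11 mod 29 is 8 (check: 11 × 8 = 88 ≡ 1 (mod 29))
Combine: n ≡ Σ r_i×M_i×(M_i⁻¹ mod m_i) = 8×29×8 + 28×11×8 = 1856 + 2464 = 4320
4320 mod 319 = 173
n ≡ 173 (mod 319)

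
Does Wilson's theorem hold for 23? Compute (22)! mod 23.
(22)! mod 23 = 22. Since this equals -1 (mod 23), Wilson confirms 23 is prime.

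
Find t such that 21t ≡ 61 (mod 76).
21

Since gcd(21, 76) = 1 divides 61, a solution exists.
Multiply both sides by the inverse of 21 mod 76:
  21^(-1) mod 76 = 29
  x ≡ 29 × 61 ≡ 1769 ≡ 21 (mod 76)
Verification: 21 × 21 = 441 = 5 × 76 + 61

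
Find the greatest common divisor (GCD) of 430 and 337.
1

Using the Euclidean algorithm:
430 = 1 × 337 + 93
337 = 3 × 93 + 58
93 = 1 × 58 + 35
58 = 1 × 35 + 23
35 = 1 × 23 + 12
23 = 1 × 12 + 11
12 = 1 × 11 + 1
11 = 11 × 1 + 0

GCD(430, 337) = 1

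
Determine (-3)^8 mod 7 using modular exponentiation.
(-3) ≡ 4 (mod 7). 8 = 8 (binary 1000). Repeated squaring mod 7: 4^1 ≡ 4; 4^2 ≡ 4² = 16 ≡ 2; 4^4 ≡ 2² = 4 ≡ 4; 4^8 ≡ 4² = 16 ≡ 2. So (-3)^8 ≡ 2 (mod 7).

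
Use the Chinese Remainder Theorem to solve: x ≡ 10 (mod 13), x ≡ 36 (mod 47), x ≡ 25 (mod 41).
7979

Using the Chinese Remainder Theorem:
M = product of moduli = 25051
For equation 1: M_1 = 1927, 1927 ≡ 3 (mod 13), inverse of 1927 mod 13 is 9 (check: 3 × 9 = 27 ≡ 1 (mod 13))
For equation 2: M_2 = 533, 533 ≡ 16 (mod 47), inverse of 533 mod 47 is 3 (check: 16 × 3 = 48 ≡ 1 (mod 47))
For equation 3: M_3 = 611, 611 ≡ 37 (mod 41), inverse of 611 mod 41 is 10 (check: 37 × 10 = 370 ≡ 1 (mod 41))
Combine: x ≡ Σ r_i×M_i×(M_i⁻¹ mod m_i) = 10×1927×9 + 36×533×3 + 25×611×10 = 173430 + 57564 + 152750 = 383744
383744 mod 25051 = 7979
x ≡ 7979 (mod 25051)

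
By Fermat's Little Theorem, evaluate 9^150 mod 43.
By Fermat: 9^{42} ≡ 1 (mod 43). 150 = 3×42 + 24. So 9^{150} ≡ 9^{24} ≡ 41 (mod 43)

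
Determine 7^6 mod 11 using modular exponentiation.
6 = 4 + 2 (binary 110). Repeated squaring mod 11: 7^1 ≡ 7; 7^2 ≡ 7² = 49 ≡ 5; 7^4 ≡ 5² = 25 ≡ 3. Multiply: 7^6 = 7^4 × 7^2 ≡ 3 × 5 (mod 11): 3 × 5 = 15 ≡ 4. So 7^6 ≡ 4 (mod 11).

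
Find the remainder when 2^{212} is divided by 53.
By Fermat: 2^{52} ≡ 1 (mod 53). 212 = 4×52 + 4. So 2^{212} ≡ 2^{4} ≡ 16 (mod 53)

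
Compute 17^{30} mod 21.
1

Using successive squaring:
Binary expansion of 30: 11110
Powers of 17 mod 21 (each is the square of the previous):
  17^1 ≡ 17 (mod 21)
  17^2 ≡ 17² = 289 ≡ 16 (mod 21)
  17^4 ≡ 16² = 256 ≡ 4 (mod 21)
  17^8 ≡ 4² = 16 ≡ 16 (mod 21)
  17^16 ≡ 16² = 256 ≡ 4 (mod 21)
30 = 16 + 8 + 4 + 2, so 17^30 = 17^16 × 17^8 × 17^4 × 17^2 ≡ 4 × 16 × 4 × 16 (mod 21)
Multiplying step by step:
  4 × 16 = 64 ≡ 1 (mod 21)
  1 × 4 = 4 ≡ 4 (mod 21)
  4 × 16 = 64 ≡ 1 (mod 21)
Result: 17^30 ≡ 1 (mod 21)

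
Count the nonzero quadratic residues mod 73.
For prime 73, there are (p-1)/2 = (73-1)/2 = 36 quadratic residues (excluding 0).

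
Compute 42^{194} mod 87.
81

Using successive squaring:
Binary expansion of 194: 11000010
Powers of 42 mod 87 (each is the square of the previous):
  42^1 ≡ 42 (mod 87)
  42^2 ≡ 42² = 1764 ≡ 24 (mod 87)
  42^4 ≡ 24² = 576 ≡ 54 (mod 87)
  42^8 ≡ 54² = 2916 ≡ 45 (mod 87)
  42^16 ≡ 45² = 2025 ≡ 24 (mod 87)
  42^32 ≡ 24² = 576 ≡ 54 (mod 87)
  42^64 ≡ 54² = 2916 ≡ 45 (mod 87)
  42^128 ≡ 45² = 2025 ≡ 24 (mod 87)
194 = 128 + 64 + 2, so 42^194 = 42^128 × 42^64 × 42^2 ≡ 24 × 45 × 24 (mod 87)
Multiplying step by step:
  24 × 45 = 1080 ≡ 36 (mod 87)
  36 × 24 = 864 ≡ 81 (mod 87)
Result: 42^194 ≡ 81 (mod 87)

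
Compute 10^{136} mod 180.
100

Using successive squaring:
Binary expansion of 136: 10001000
Powers of 10 mod 180 (each is the square of the previous):
  10^1 ≡ 10 (mod 180)
  10^2 ≡ 10² = 100 ≡ 100 (mod 180)
  10^4 ≡ 100² = 10000 ≡ 100 (mod 180)
  10^8 ≡ 100² = 10000 ≡ 100 (mod 180)
  10^16 ≡ 100² = 10000 ≡ 100 (mod 180)
  10^32 ≡ 100² = 10000 ≡ 100 (mod 180)
  10^64 ≡ 100² = 10000 ≡ 100 (mod 180)
  10^128 ≡ 100² = 10000 ≡ 100 (mod 180)
136 = 128 + 8, so 10^136 = 10^128 × 10^8 ≡ 100 × 100 (mod 180)
Multiplying step by step:
  100 × 100 = 10000 ≡ 100 (mod 180)
Result: 10^136 ≡ 100 (mod 180)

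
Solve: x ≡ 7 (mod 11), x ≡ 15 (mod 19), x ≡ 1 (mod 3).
M = 11 × 19 × 3 = 627. M₁ = 57, y₁ ≡ 6 (mod 11). M₂ = 33, y₂ ≡ 15 (mod 19). M₃ = 209, y₃ ≡ 2 (mod 3). x = 7×57×6 + 15×33×15 + 1×209×2 ≡ 205 (mod 627)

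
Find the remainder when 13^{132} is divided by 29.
By Fermat: 13^{28} ≡ 1 (mod 29). 132 = 4×28 + 20. So 13^{132} ≡ 13^{20} ≡ 20 (mod 29)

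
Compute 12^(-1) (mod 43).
12^(-1) ≡ 18 (mod 43). Verification: 12 × 18 = 216 ≡ 1 (mod 43)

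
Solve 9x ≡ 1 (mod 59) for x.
9^(-1) ≡ 46 (mod 59). Verification: 9 × 46 = 414 ≡ 1 (mod 59)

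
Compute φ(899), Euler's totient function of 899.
840

Prime factorization: 899 = 29 × 31
Using the formula φ(n) = n × Π(1 - 1/p) for each prime factor p:
φ(899) = 899 × (1 - 1/29) × (1 - 1/31)
φ(899) = 840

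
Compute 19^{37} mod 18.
1

Using successive squaring:
Binary expansion of 37: 100101
Powers of 19 mod 18 (each is the square of the previous):
  19^1 ≡ 1 (mod 18)
  19^2 ≡ 1² = 1 ≡ 1 (mod 18)
  19^4 ≡ 1² = 1 ≡ 1 (mod 18)
  19^8 ≡ 1² = 1 ≡ 1 (mod 18)
  19^16 ≡ 1² = 1 ≡ 1 (mod 18)
  19^32 ≡ 1² = 1 ≡ 1 (mod 18)
37 = 32 + 4 + 1, so 19^37 = 19^32 × 19^4 × 19^1 ≡ 1 × 1 × 1 (mod 18)
Multiplying step by step:
  1 × 1 = 1 ≡ 1 (mod 18)
  1 × 1 = 1 ≡ 1 (mod 18)
Result: 19^37 ≡ 1 (mod 18)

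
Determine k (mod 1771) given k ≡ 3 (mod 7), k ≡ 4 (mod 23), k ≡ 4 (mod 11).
1522

Using the Chinese Remainder Theorem:
M = product of moduli = 1771
For equation 1: M_1 = 253, 253 ≡ 1 (mod 7), inverse of 253 mod 7 is 1 (check: 1 × 1 = 1 ≡ 1 (mod 7))
For equation 2: M_2 = 77, 77 ≡ 8 (mod 23), inverse of 77 mod 23 is 3 (check: 8 × 3 = 24 ≡ 1 (mod 23))
For equation 3: M_3 = 161, 161 ≡ 7 (mod 11), inverse of 161 mod 11 is 8 (check: 7 × 8 = 56 ≡ 1 (mod 11))
Combine: k ≡ Σ r_i×M_i×(M_i⁻¹ mod m_i) = 3×253×1 + 4×77×3 + 4×161×8 = 759 + 924 + 5152 = 6835
6835 mod 1771 = 1522
k ≡ 1522 (mod 1771)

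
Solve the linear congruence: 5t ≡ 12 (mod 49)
22

Since gcd(5, 49) = 1 divides 12, a solution exists.
Multiply both sides by the inverse of 5 mod 49:
  5^(-1) mod 49 = 10
  x ≡ 10 × 12 ≡ 120 ≡ 22 (mod 49)
Verification: 5 × 22 = 110 = 2 × 49 + 12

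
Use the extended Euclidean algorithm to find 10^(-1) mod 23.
Extended GCD: 10(7) + 23(-3) = 1. So 10^(-1) ≡ 7 ≡ 7 (mod 23). Verify: 10 × 7 = 70 ≡ 1 (mod 23)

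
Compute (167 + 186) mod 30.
23

(167 + 186) = 353
353 mod 30 = 23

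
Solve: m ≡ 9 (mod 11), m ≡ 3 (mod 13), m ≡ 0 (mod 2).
M = 11 × 13 × 2 = 286. M₁ = 26, y₁ ≡ 3 (mod 11). M₂ = 22, y₂ ≡ 3 (mod 13). M₃ = 143, y₃ ≡ 1 (mod 2). m = 9×26×3 + 3×22×3 + 0×143×1 ≡ 42 (mod 286)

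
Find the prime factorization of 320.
2^6 × 5

Divide by primes starting from smallest:
320 ÷ 2 = 160
160 ÷ 2 = 80
80 ÷ 2 = 40
40 ÷ 2 = 20
20 ÷ 2 = 10
10 ÷ 2 = 5
5 ÷ 5 = 1

320 = 2^6 × 5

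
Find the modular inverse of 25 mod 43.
25^(-1) ≡ 31 (mod 43). Verification: 25 × 31 = 775 ≡ 1 (mod 43)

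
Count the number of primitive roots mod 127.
Number of primitive roots mod 127 = φ(126) = 36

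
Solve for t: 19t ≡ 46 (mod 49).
5

Since gcd(19, 49) = 1 divides 46, a solution exists.
Multiply both sides by the inverse of 19 mod 49:
  19^(-1) mod 49 = 31
  x ≡ 31 × 46 ≡ 1426 ≡ 5 (mod 49)
Verification: 19 × 5 = 95 = 1 × 49 + 46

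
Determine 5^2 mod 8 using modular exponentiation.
2 = 2 (binary 10). Repeated squaring mod 8: 5^1 ≡ 5; 5^2 ≡ 5² = 25 ≡ 1. So 5^2 ≡ 1 (mod 8).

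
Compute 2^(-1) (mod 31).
2^(-1) ≡ 16 (mod 31). Verification: 2 × 16 = 32 ≡ 1 (mod 31)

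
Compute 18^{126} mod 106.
78

Using successive squaring:
Binary expansion of 126: 1111110
Powers of 18 mod 106 (each is the square of the previous):
  18^1 ≡ 18 (mod 106)
  18^2 ≡ 18² = 324 ≡ 6 (mod 106)
  18^4 ≡ 6² = 36 ≡ 36 (mod 106)
  18^8 ≡ 36² = 1296 ≡ 24 (mod 106)
  18^16 ≡ 24² = 576 ≡ 46 (mod 106)
  18^32 ≡ 46² = 2116 ≡ 102 (mod 106)
  18^64 ≡ 102² = 10404 ≡ 16 (mod 106)
126 = 64 + 32 + 16 + 8 + 4 + 2, so 18^126 = 18^64 × 18^32 × 18^16 × 18^8 × 18^4 × 18^2 ≡ 16 × 102 × 46 × 24 × 36 × 6 (mod 106)
Multiplying step by step:
  16 × 102 = 1632 ≡ 42 (mod 106)
  42 × 46 = 1932 ≡ 24 (mod 106)
  24 × 24 = 576 ≡ 46 (mod 106)
  46 × 36 = 1656 ≡ 66 (mod 106)
  66 × 6 = 396 ≡ 78 (mod 106)
Result: 18^126 ≡ 78 (mod 106)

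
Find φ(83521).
78608

Prime factorization: 83521 = 17^4
Using the formula φ(n) = n × Π(1 - 1/p) for each prime factor p:
φ(83521) = 83521 × (1 - 1/17)
φ(83521) = 78608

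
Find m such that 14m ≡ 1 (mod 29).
14^(-1) ≡ 27 (mod 29). Verification: 14 × 27 = 378 ≡ 1 (mod 29)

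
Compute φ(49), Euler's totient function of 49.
42

Prime factorization: 49 = 7^2
Using the formula φ(n) = n × Π(1 - 1/p) for each prime factor p:
φ(49) = 49 × (1 - 1/7)
φ(49) = 42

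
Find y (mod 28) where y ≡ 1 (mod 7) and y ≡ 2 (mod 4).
M = 7 × 4 = 28. M₁ = 4, y₁ ≡ 2 (mod 7). M₂ = 7, y₂ ≡ 3 (mod 4). y = 1×4×2 + 2×7×3 ≡ 22 (mod 28)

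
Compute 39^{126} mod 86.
1

Using successive squaring:
Binary expansion of 126: 1111110
Powers of 39 mod 86 (each is the square of the previous):
  39^1 ≡ 39 (mod 86)
  39^2 ≡ 39² = 1521 ≡ 59 (mod 86)
  39^4 ≡ 59² = 3481 ≡ 41 (mod 86)
  39^8 ≡ 41² = 1681 ≡ 47 (mod 86)
  39^16 ≡ 47² = 2209 ≡ 59 (mod 86)
  39^32 ≡ 59² = 3481 ≡ 41 (mod 86)
  39^64 ≡ 41² = 1681 ≡ 47 (mod 86)
126 = 64 + 32 + 16 + 8 + 4 + 2, so 39^126 = 39^64 × 39^32 × 39^16 × 39^8 × 39^4 × 39^2 ≡ 47 × 41 × 59 × 47 × 41 × 59 (mod 86)
Multiplying step by step:
  47 × 41 = 1927 ≡ 35 (mod 86)
  35 × 59 = 2065 ≡ 1 (mod 86)
  1 × 47 = 47 ≡ 47 (mod 86)
  47 × 41 = 1927 ≡ 35 (mod 86)
  35 × 59 = 2065 ≡ 1 (mod 86)
Result: 39^126 ≡ 1 (mod 86)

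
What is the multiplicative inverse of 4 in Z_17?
4^(-1) ≡ 13 (mod 17). Verification: 4 × 13 = 52 ≡ 1 (mod 17)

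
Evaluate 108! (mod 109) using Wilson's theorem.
By Wilson's theorem, (108)! ≡ -1 ≡ 108 (mod 109)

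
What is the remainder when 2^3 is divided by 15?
3 = 2 + 1 (binary 11). Repeated squaring mod 15: 2^1 ≡ 2; 2^2 ≡ 2² = 4 ≡ 4. Multiply: 2^3 = 2^2 × 2^1 ≡ 4 × 2 (mod 15): 4 × 2 = 8 ≡ 8. So 2^3 ≡ 8 (mod 15).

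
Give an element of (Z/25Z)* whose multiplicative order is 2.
24 has order 2 mod 25 since 24^{2} ≡ 1 (mod 25) and no smaller power works.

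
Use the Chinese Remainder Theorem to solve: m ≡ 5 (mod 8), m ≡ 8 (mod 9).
M = 8 × 9 = 72. M₁ = 9, y₁ ≡ 1 (mod 8). M₂ = 8, y₂ ≡ 8 (mod 9). m = 5×9×1 + 8×8×8 ≡ 53 (mod 72)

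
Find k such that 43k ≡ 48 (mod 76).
40

Since gcd(43, 76) = 1 divides 48, a solution exists.
Multiply both sides by the inverse of 43 mod 76:
  43^(-1) mod 76 = 23
  x ≡ 23 × 48 ≡ 1104 ≡ 40 (mod 76)
Verification: 43 × 40 = 1720 = 22 × 76 + 48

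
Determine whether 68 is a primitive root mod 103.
p - 1 = 102 has prime divisors 2, 3, 17. Check 68^(102/q) mod 103 for each: 68^(102/2) = 68^51 ≡ 1, 68^(102/3) = 68^34 ≡ 46, 68^(102/17) = 68^6 ≡ 8 (mod 103). Since 68^51 ≡ 1 (mod 103), the order of 68 divides 51 (in fact the order is 51) ≠ 102, so it is not a primitive root.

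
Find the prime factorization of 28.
2^2 × 7

Divide by primes starting from smallest:
28 ÷ 2 = 14
14 ÷ 2 = 7
7 ÷ 7 = 1

28 = 2^2 × 7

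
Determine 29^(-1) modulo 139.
29^(-1) ≡ 24 (mod 139). Verification: 29 × 24 = 696 ≡ 1 (mod 139)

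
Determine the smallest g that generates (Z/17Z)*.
3

A primitive root g modulo p has order p-1 = 16
Prime divisors of 16: [2]
g is a primitive root iff g^(16/q) ≢ 1 (mod 17) for each prime divisor q
Testing small values:
  g = 2: 2^8 ≡ 1 (mod 17) → 2^8 ≡ 1, not primitive root
  g = 3: 3^8 ≡ 16 (mod 17) → none is 1, primitive root!
The smallest primitive root is 3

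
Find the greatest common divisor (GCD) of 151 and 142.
1

Using the Euclidean algorithm:
151 = 1 × 142 + 9
142 = 15 × 9 + 7
9 = 1 × 7 + 2
7 = 3 × 2 + 1
2 = 2 × 1 + 0

GCD(151, 142) = 1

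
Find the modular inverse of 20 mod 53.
20^(-1) ≡ 8 (mod 53). Verification: 20 × 8 = 160 ≡ 1 (mod 53)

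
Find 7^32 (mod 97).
Using repeated squaring. 32 = 32 (binary 100000). Repeated squaring mod 97: 7^1 ≡ 7; 7^2 ≡ 7² = 49 ≡ 49; 7^4 ≡ 49² = 2401 ≡ 73; 7^8 ≡ 73² = 5329 ≡ 91; 7^16 ≡ 91² = 8281 ≡ 36; 7^32 ≡ 36² = 1296 ≡ 35. So 7^32 ≡ 35 (mod 97).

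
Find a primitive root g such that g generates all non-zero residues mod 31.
p - 1 = 30 has prime divisors 2, 3, 5. h is a primitive root mod 31 iff h^(30/q) ≢ 1 (mod 31) for each such q.
h = 2: 2^15 ≡ 1, 2^10 ≡ 1, 2^6 ≡ 2 (mod 31); 2^15 ≡ 1, so not a primitive root.
h = 3: 3^15 ≡ 30, 3^10 ≡ 25, 3^6 ≡ 16 (mod 31); none is 1, so 3 has order 30 and is a primitive root.
The smallest primitive root mod 31 is g = 3.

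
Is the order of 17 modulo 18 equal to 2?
Yes, ord_18(17) = 2.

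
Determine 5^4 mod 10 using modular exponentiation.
4 = 4 (binary 100). Repeated squaring mod 10: 5^1 ≡ 5; 5^2 ≡ 5² = 25 ≡ 5; 5^4 ≡ 5² = 25 ≡ 5. So 5^4 ≡ 5 (mod 10).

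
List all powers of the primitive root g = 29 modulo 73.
g^1, g^2, ..., g^{72} mod 73: {29, 38, 7, 57, 47, 49, 34, 37, 51, 19, 40, 65, 60, 61, 17, 55, 62, 46, 20, 69, 30, 67, 45, 64, 31, 23, 10, 71, 15, 70, 59, 32, 52, 48, 5, 72, 44, 35, 66, 16, 26, 24, 39, 36, 22, 54, 33, 8, 13, 12, 56, 18, 11, 27, 53, 4, 43, 6, 28, 9, 42, 50, 63, 2, 58, 3, 14, 41, 21, 25, 68, 1}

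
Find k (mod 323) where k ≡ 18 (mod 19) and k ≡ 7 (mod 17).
M = 19 × 17 = 323. M₁ = 17, y₁ ≡ 9 (mod 19). M₂ = 19, y₂ ≡ 9 (mod 17). k = 18×17×9 + 7×19×9 ≡ 75 (mod 323)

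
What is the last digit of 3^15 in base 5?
Using Fermat: 3^{4} ≡ 1 (mod 5). 15 ≡ 3 (mod 4). So 3^{15} ≡ 3^{3} ≡ 2 (mod 5)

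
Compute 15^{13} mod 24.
15

Using successive squaring:
Binary expansion of 13: 1101
Powers of 15 mod 24 (each is the square of the previous):
  15^1 ≡ 15 (mod 24)
  15^2 ≡ 15² = 225 ≡ 9 (mod 24)
  15^4 ≡ 9² = 81 ≡ 9 (mod 24)
  15^8 ≡ 9² = 81 ≡ 9 (mod 24)
13 = 8 + 4 + 1, so 15^13 = 15^8 × 15^4 × 15^1 ≡ 9 × 9 × 15 (mod 24)
Multiplying step by step:
  9 × 9 = 81 ≡ 9 (mod 24)
  9 × 15 = 135 ≡ 15 (mod 24)
Result: 15^13 ≡ 15 (mod 24)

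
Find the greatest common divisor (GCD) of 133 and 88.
1

Using the Euclidean algorithm:
133 = 1 × 88 + 45
88 = 1 × 45 + 43
45 = 1 × 43 + 2
43 = 21 × 2 + 1
2 = 2 × 1 + 0

GCD(133, 88) = 1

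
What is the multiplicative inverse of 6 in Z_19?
6^(-1) ≡ 16 (mod 19). Verification: 6 × 16 = 96 ≡ 1 (mod 19)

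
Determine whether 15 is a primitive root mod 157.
p - 1 = 156 has prime divisors 2, 3, 13. Check 15^(156/q) mod 157 for each: 15^(156/2) = 15^78 ≡ 156, 15^(156/3) = 15^52 ≡ 144, 15^(156/13) = 15^12 ≡ 108 (mod 157). None of these is 1, so 15 has order 156 = φ(157), so it is a primitive root mod 157.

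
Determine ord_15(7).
Powers of 7 mod 15: 7^1≡7, 7^2≡4, 7^3≡13, 7^4≡1. Order = 4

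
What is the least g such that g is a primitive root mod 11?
p - 1 = 10 has prime divisors 2, 5. h is a primitive root mod 11 iff h^(10/q) ≢ 1 (mod 11) for each such q.
h = 2: 2^5 ≡ 10, 2^2 ≡ 4 (mod 11); none is 1, so 2 has order 10 and is a primitive root.
The smallest primitive root mod 11 is g = 2.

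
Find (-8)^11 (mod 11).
Using Fermat: (-8)^{10} ≡ 1 (mod 11). 11 ≡ 1 (mod 10). So (-8)^{11} ≡ (-8)^{1} ≡ 3 (mod 11)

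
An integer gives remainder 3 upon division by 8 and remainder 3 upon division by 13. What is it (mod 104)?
M = 8 × 13 = 104. M₁ = 13, y₁ ≡ 5 (mod 8). M₂ = 8, y₂ ≡ 5 (mod 13). x = 3×13×5 + 3×8×5 ≡ 3 (mod 104). The smallest positive such number is 3.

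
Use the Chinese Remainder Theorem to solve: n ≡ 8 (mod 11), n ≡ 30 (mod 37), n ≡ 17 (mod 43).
9391

Using the Chinese Remainder Theorem:
M = product of moduli = 17501
For equation 1: M_1 = 1591, 1591 ≡ 7 (mod 11), inverse of 1591 mod 11 is 8 (check: 7 × 8 = 56 ≡ 1 (mod 11))
For equation 2: M_2 = 473, 473 ≡ 29 (mod 37), inverse of 473 mod 37 is 23 (check: 29 × 23 = 667 ≡ 1 (mod 37))
For equation 3: M_3 = 407, 407 ≡ 20 (mod 43), inverse of 407 mod 43 is 28 (check: 20 × 28 = 560 ≡ 1 (mod 43))
Combine: n ≡ Σ r_i×M_i×(M_i⁻¹ mod m_i) = 8×1591×8 + 30×473×23 + 17×407×28 = 101824 + 326370 + 193732 = 621926
621926 mod 17501 = 9391
n ≡ 9391 (mod 17501)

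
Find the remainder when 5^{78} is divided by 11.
By Fermat: 5^{10} ≡ 1 (mod 11). 78 = 7×10 + 8. So 5^{78} ≡ 5^{8} ≡ 4 (mod 11)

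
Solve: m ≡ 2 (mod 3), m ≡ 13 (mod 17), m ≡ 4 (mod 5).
M = 3 × 17 × 5 = 255. M₁ = 85, y₁ ≡ 1 (mod 3). M₂ = 15, y₂ ≡ 8 (mod 17). M₃ = 51, y₃ ≡ 1 (mod 5). m = 2×85×1 + 13×15×8 + 4×51×1 ≡ 149 (mod 255)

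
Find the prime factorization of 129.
3 × 43

Divide by primes starting from smallest:
129 ÷ 3 = 43
43 ÷ 43 = 1

129 = 3 × 43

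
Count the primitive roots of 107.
52

The number of primitive roots modulo p is φ(p-1) = φ(106)
φ(106) = 52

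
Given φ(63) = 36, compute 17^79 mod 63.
By Euler: 17^{36} ≡ 1 (mod 63) since gcd(17, 63) = 1. 79 = 2×36 + 7. So 17^{79} ≡ 17^{7} ≡ 17 (mod 63)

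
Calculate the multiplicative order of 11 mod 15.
Powers of 11 mod 15: 11^1≡11, 11^2≡1. Order = 2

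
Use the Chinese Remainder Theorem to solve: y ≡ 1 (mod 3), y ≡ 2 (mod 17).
19

Using the Chinese Remainder Theorem:
M = product of moduli = 51
For equation 1: M_1 = 17, 17 ≡ 2 (mod 3), inverse of 17 mod 3 is 2 (check: 2 × 2 = 4 ≡ 1 (mod 3))
For equation 2: M_2 = 3, 3 ≡ 3 (mod 17), inverse of 3 mod 17 is 6 (check: 3 × 6 = 18 ≡ 1 (mod 17))
Combine: y ≡ Σ r_i×M_i×(M_i⁻¹ mod m_i) = 1×17×2 + 2×3×6 = 34 + 36 = 70
70 mod 51 = 19
y ≡ 19 (mod 51)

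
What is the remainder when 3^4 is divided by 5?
4 = 4 (binary 100). Repeated squaring mod 5: 3^1 ≡ 3; 3^2 ≡ 3² = 9 ≡ 4; 3^4 ≡ 4² = 16 ≡ 1. So 3^4 ≡ 1 (mod 5).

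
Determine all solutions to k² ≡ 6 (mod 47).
The square roots of 6 mod 47 are 37 and 10. Verify: 37² = 1369 ≡ 6 (mod 47)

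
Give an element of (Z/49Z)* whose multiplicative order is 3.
18 has order 3 mod 49 since 18^{3} ≡ 1 (mod 49) and no smaller power works.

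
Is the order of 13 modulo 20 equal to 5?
No, the actual order is 4, not 5.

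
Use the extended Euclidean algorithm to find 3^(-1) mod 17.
Extended GCD: 3(6) + 17(-1) = 1. So 3^(-1) ≡ 6 ≡ 6 (mod 17). Verify: 3 × 6 = 18 ≡ 1 (mod 17)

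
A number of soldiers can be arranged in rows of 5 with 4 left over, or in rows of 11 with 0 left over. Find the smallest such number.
M = 5 × 11 = 55. M₁ = 11, y₁ ≡ 1 (mod 5). M₂ = 5, y₂ ≡ 9 (mod 11). x = 4×11×1 + 0×5×9 ≡ 44 (mod 55). The smallest positive such number is 44.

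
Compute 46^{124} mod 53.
24

Using successive squaring:
Binary expansion of 124: 1111100
Powers of 46 mod 53 (each is the square of the previous):
  46^1 ≡ 46 (mod 53)
  46^2 ≡ 46² = 2116 ≡ 49 (mod 53)
  46^4 ≡ 49² = 2401 ≡ 16 (mod 53)
  46^8 ≡ 16² = 256 ≡ 44 (mod 53)
  46^16 ≡ 44² = 1936 ≡ 28 (mod 53)
  46^32 ≡ 28² = 784 ≡ 42 (mod 53)
  46^64 ≡ 42² = 1764 ≡ 15 (mod 53)
124 = 64 + 32 + 16 + 8 + 4, so 46^124 = 46^64 × 46^32 × 46^16 × 46^8 × 46^4 ≡ 15 × 42 × 28 × 44 × 16 (mod 53)
Multiplying step by step:
  15 × 42 = 630 ≡ 47 (mod 53)
  47 × 28 = 1316 ≡ 44 (mod 53)
  44 × 44 = 1936 ≡ 28 (mod 53)
  28 × 16 = 448 ≡ 24 (mod 53)
Result: 46^124 ≡ 24 (mod 53)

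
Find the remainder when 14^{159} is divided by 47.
By Fermat: 14^{46} ≡ 1 (mod 47). 159 = 3×46 + 21. So 14^{159} ≡ 14^{21} ≡ 6 (mod 47)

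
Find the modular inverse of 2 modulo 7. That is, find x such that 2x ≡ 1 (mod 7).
4

Using Extended Euclidean Algorithm:
gcd(2, 7) = 1
Bezout coefficients: 2 × -3 + 7 × 1 = 1
So 2 × -3 ≡ 1 (mod 7)
The inverse is -3 mod 7 = 4
Verification: 2 × 4 = 8 = 1 × 7 + 1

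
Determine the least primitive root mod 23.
p - 1 = 22 has prime divisors 2, 11. h is a primitive root mod 23 iff h^(22/q) ≢ 1 (mod 23) for each such q.
h = 2: 2^11 ≡ 1, 2^2 ≡ 4 (mod 23); 2^11 ≡ 1, so not a primitive root.
h = 3: 3^11 ≡ 1, 3^2 ≡ 9 (mod 23); 3^11 ≡ 1, so not a primitive root.
h = 4: 4^11 ≡ 1, 4^2 ≡ 16 (mod 23); 4^11 ≡ 1, so not a primitive root.
h = 5: 5^11 ≡ 22, 5^2 ≡ 2 (mod 23); none is 1, so 5 has order 22 and is a primitive root.
The smallest primitive root mod 23 is g = 5.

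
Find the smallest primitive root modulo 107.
2

A primitive root g modulo p has order p-1 = 106
Prime divisors of 106: [2, 53]
g is a primitive root iff g^(106/q) ≢ 1 (mod 107) for each prime divisor q
Testing small values:
  g = 2: 2^53 ≡ 106, 2^2 ≡ 4 (mod 107) → none is 1, primitive root!
The smallest primitive root is 2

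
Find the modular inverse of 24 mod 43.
24^(-1) ≡ 9 (mod 43). Verification: 24 × 9 = 216 ≡ 1 (mod 43)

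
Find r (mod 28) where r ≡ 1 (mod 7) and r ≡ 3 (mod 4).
M = 7 × 4 = 28. M₁ = 4, y₁ ≡ 2 (mod 7). M₂ = 7, y₂ ≡ 3 (mod 4). r = 1×4×2 + 3×7×3 ≡ 15 (mod 28)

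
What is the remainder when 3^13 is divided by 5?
Using Fermat: 3^{4} ≡ 1 (mod 5). 13 ≡ 1 (mod 4). So 3^{13} ≡ 3^{1} ≡ 3 (mod 5)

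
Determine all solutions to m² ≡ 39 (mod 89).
The square roots of 39 mod 89 are 67 and 22. Verify: 67² = 4489 ≡ 39 (mod 89)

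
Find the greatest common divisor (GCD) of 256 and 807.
1

Using the Euclidean algorithm:
256 = 0 × 807 + 256
807 = 3 × 256 + 39
256 = 6 × 39 + 22
39 = 1 × 22 + 17
22 = 1 × 17 + 5
17 = 3 × 5 + 2
5 = 2 × 2 + 1
2 = 2 × 1 + 0

GCD(256, 807) = 1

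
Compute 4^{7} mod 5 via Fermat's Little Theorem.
4

By Fermat's Little Theorem, a^(p-1) ≡ 1 (mod p) for prime p and gcd(a, p) = 1
Here p = 5, so 4^4 ≡ 1 (mod 5)
We can reduce the exponent: 7 mod 4 = 3
So 4^7 ≡ 4^3 (mod 5)
Computing: 4^3 mod 5 = 4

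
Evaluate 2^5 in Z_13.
5 = 4 + 1 (binary 101). Repeated squaring mod 13: 2^1 ≡ 2; 2^2 ≡ 2² = 4 ≡ 4; 2^4 ≡ 4² = 16 ≡ 3. Multiply: 2^5 = 2^4 × 2^1 ≡ 3 × 2 (mod 13): 3 × 2 = 6 ≡ 6. So 2^5 ≡ 6 (mod 13).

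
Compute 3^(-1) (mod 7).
5

Using Extended Euclidean Algorithm:
gcd(3, 7) = 1
Bezout coefficients: 3 × -2 + 7 × 1 = 1
So 3 × -2 ≡ 1 (mod 7)
The inverse is -2 mod 7 = 5
Verification: 3 × 5 = 15 = 2 × 7 + 1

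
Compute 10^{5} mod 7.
5

Using successive squaring:
Binary expansion of 5: 101
Powers of 10 mod 7 (each is the square of the previous):
  10^1 ≡ 3 (mod 7)
  10^2 ≡ 3² = 9 ≡ 2 (mod 7)
  10^4 ≡ 2² = 4 ≡ 4 (mod 7)
5 = 4 + 1, so 10^5 = 10^4 × 10^1 ≡ 4 × 3 (mod 7)
Multiplying step by step:
  4 × 3 = 12 ≡ 5 (mod 7)
Result: 10^5 ≡ 5 (mod 7)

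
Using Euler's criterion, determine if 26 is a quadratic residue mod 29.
By Euler's criterion: 26^{14} ≡ 28 (mod 29). Since this equals -1 (≡ 28), 26 is not a QR.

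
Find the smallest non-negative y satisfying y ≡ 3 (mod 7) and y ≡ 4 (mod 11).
M = 7 × 11 = 77. M₁ = 11, y₁ ≡ 2 (mod 7). M₂ = 7, y₂ ≡ 8 (mod 11). y = 3×11×2 + 4×7×8 ≡ 59 (mod 77)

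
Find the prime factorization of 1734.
2 × 3 × 17^2

Divide by primes starting from smallest:
1734 ÷ 2 = 867
867 ÷ 3 = 289
289 ÷ 17 = 17
17 ÷ 17 = 1

1734 = 2 × 3 × 17^2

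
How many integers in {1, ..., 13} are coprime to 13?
12

Prime factorization: 13 = 13
Using the formula φ(n) = n × Π(1 - 1/p) for each prime factor p:
φ(13) = 13 × (1 - 1/13)
φ(13) = 12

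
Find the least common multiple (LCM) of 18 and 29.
522

First find GCD(18, 29) using the Euclidean algorithm:
18 = 0 × 29 + 18
29 = 1 × 18 + 11
18 = 1 × 11 + 7
11 = 1 × 7 + 4
7 = 1 × 4 + 3
4 = 1 × 3 + 1
3 = 3 × 1 + 0
GCD(18, 29) = 1

LCM formula: LCM(a, b) = (a × b) / GCD(a, b)
LCM(18, 29) = (18 × 29) / 1
LCM(18, 29) = 522 / 1
LCM(18, 29) = 522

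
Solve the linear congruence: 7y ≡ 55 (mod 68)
37

Since gcd(7, 68) = 1 divides 55, a solution exists.
Multiply both sides by the inverse of 7 mod 68:
  7^(-1) mod 68 = 39
  x ≡ 39 × 55 ≡ 2145 ≡ 37 (mod 68)
Verification: 7 × 37 = 259 = 3 × 68 + 55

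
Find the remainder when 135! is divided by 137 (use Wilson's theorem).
(136)! = (135)! × (136) ≡ -1 (mod 137). So (135)! ≡ -1 × (136)^(-1) ≡ (-1)×(-1) = 1 (mod 137)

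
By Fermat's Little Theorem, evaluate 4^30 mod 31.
By Fermat's Little Theorem, 4^{30} ≡ 1 (mod 31) since 31 is prime and gcd(4, 31) = 1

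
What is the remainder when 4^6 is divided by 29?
6 = 4 + 2 (binary 110). Repeated squaring mod 29: 4^1 ≡ 4; 4^2 ≡ 4² = 16 ≡ 16; 4^4 ≡ 16² = 256 ≡ 24. Multiply: 4^6 = 4^4 × 4^2 ≡ 24 × 16 (mod 29): 24 × 16 = 384 ≡ 7. So 4^6 ≡ 7 (mod 29).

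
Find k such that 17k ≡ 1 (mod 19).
17^(-1) ≡ 9 (mod 19). Verification: 17 × 9 = 153 ≡ 1 (mod 19)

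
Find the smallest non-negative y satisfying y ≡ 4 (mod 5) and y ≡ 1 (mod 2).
M = 5 × 2 = 10. M₁ = 2, y₁ ≡ 3 (mod 5). M₂ = 5, y₂ ≡ 1 (mod 2). y = 4×2×3 + 1×5×1 ≡ 9 (mod 10)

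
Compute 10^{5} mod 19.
3

Using successive squaring:
Binary expansion of 5: 101
Powers of 10 mod 19 (each is the square of the previous):
  10^1 ≡ 10 (mod 19)
  10^2 ≡ 10² = 100 ≡ 5 (mod 19)
  10^4 ≡ 5² = 25 ≡ 6 (mod 19)
5 = 4 + 1, so 10^5 = 10^4 × 10^1 ≡ 6 × 10 (mod 19)
Multiplying step by step:
  6 × 10 = 60 ≡ 3 (mod 19)
Result: 10^5 ≡ 3 (mod 19)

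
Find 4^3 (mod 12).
3 = 2 + 1 (binary 11). Repeated squaring mod 12: 4^1 ≡ 4; 4^2 ≡ 4² = 16 ≡ 4. Multiply: 4^3 = 4^2 × 4^1 ≡ 4 × 4 (mod 12): 4 × 4 = 16 ≡ 4. So 4^3 ≡ 4 (mod 12).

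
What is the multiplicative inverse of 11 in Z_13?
6

Using Extended Euclidean Algorithm:
gcd(11, 13) = 1
Bezout coefficients: 11 × 6 + 13 × -5 = 1
So 11 × 6 ≡ 1 (mod 13)
The inverse is 6 mod 13 = 6
Verification: 11 × 6 = 66 = 5 × 13 + 1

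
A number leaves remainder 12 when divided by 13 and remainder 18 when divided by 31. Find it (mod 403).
M = 13 × 31 = 403. M₁ = 31, y₁ ≡ 8 (mod 13). M₂ = 13, y₂ ≡ 12 (mod 31). n = 12×31×8 + 18×13×12 ≡ 142 (mod 403)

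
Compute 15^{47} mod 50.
25

Using successive squaring:
Binary expansion of 47: 101111
Powers of 15 mod 50 (each is the square of the previous):
  15^1 ≡ 15 (mod 50)
  15^2 ≡ 15² = 225 ≡ 25 (mod 50)
  15^4 ≡ 25² = 625 ≡ 25 (mod 50)
  15^8 ≡ 25² = 625 ≡ 25 (mod 50)
  15^16 ≡ 25² = 625 ≡ 25 (mod 50)
  15^32 ≡ 25² = 625 ≡ 25 (mod 50)
47 = 32 + 8 + 4 + 2 + 1, so 15^47 = 15^32 × 15^8 × 15^4 × 15^2 × 15^1 ≡ 25 × 25 × 25 × 25 × 15 (mod 50)
Multiplying step by step:
  25 × 25 = 625 ≡ 25 (mod 50)
  25 × 25 = 625 ≡ 25 (mod 50)
  25 × 25 = 625 ≡ 25 (mod 50)
  25 × 15 = 375 ≡ 25 (mod 50)
Result: 15^47 ≡ 25 (mod 50)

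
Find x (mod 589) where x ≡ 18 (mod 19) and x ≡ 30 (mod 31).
M = 19 × 31 = 589. M₁ = 31, y₁ ≡ 8 (mod 19). M₂ = 19, y₂ ≡ 18 (mod 31). x = 18×31×8 + 30×19×18 ≡ 588 (mod 589)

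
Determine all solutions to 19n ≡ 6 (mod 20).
14

Since gcd(19, 20) = 1 divides 6, a solution exists.
Multiply both sides by the inverse of 19 mod 20:
  19^(-1) mod 20 = 19
  x ≡ 19 × 6 ≡ 114 ≡ 14 (mod 20)
Verification: 19 × 14 = 266 = 13 × 20 + 6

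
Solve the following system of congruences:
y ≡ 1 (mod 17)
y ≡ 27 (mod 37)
545

Using the Chinese Remainder Theorem:
M = product of moduli = 629
For equation 1: M_1 = 37, 37 ≡ 3 (mod 17), inverse of 37 mod 17 is 6 (check: 3 × 6 = 18 ≡ 1 (mod 17))
For equation 2: M_2 = 17, 17 ≡ 17 (mod 37), inverse of 17 mod 37 is 24 (check: 17 × 24 = 408 ≡ 1 (mod 37))
Combine: y ≡ Σ r_i×M_i×(M_i⁻¹ mod m_i) = 1×37×6 + 27×17×24 = 222 + 11016 = 11238
11238 mod 629 = 545
y ≡ 545 (mod 629)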